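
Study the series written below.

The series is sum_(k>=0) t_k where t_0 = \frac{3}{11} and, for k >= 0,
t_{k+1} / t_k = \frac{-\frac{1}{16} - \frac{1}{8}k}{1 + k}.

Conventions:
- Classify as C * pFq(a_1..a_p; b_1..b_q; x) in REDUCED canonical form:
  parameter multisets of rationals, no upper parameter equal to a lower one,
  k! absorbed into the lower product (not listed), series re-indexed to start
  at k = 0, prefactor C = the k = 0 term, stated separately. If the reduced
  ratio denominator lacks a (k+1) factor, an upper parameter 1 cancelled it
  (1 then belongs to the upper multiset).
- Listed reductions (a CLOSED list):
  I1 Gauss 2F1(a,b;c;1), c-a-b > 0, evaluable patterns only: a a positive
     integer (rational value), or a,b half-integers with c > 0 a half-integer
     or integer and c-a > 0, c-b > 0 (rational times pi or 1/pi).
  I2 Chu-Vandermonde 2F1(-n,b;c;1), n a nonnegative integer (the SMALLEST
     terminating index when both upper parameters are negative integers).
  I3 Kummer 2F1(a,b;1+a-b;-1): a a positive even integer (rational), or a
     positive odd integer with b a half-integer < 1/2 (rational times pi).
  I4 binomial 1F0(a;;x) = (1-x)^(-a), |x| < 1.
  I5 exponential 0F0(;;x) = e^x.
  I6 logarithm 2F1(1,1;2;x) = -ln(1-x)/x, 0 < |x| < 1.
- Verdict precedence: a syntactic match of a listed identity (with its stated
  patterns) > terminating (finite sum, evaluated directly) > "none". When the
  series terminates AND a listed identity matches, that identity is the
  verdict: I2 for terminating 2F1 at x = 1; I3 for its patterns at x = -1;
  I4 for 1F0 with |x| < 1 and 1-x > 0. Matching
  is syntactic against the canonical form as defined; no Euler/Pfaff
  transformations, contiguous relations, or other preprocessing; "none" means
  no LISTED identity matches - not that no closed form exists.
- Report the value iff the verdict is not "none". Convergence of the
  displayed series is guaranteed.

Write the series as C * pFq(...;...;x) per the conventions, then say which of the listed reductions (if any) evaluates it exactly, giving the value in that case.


Reduced: x = -\frac{1}{8}, 1F0, upper = {\frac{1}{2}}, lower = {-}, C = \frac{3}{11}. Verdict: this is the binomial series (I4) (the 1F0 binomial series: exponent -1/2, x = -\frac{1}{8}). Hence: \frac{3}{11} \cdot \left(\frac{9}{8}\right)^{-\frac{1}{2}}.

Structural cue: from the first term \frac{3}{11}: roots of the ratio polynomials (C = 3/11) are the negated parameters.
Adjacent-term ratio: r(k) = -\frac{1}{8} * (k+\frac{1}{2}) / [(k+1)] - poly over poly, x = -\frac{1}{8} from leading terms; C = \frac{3}{11} at k = 0.


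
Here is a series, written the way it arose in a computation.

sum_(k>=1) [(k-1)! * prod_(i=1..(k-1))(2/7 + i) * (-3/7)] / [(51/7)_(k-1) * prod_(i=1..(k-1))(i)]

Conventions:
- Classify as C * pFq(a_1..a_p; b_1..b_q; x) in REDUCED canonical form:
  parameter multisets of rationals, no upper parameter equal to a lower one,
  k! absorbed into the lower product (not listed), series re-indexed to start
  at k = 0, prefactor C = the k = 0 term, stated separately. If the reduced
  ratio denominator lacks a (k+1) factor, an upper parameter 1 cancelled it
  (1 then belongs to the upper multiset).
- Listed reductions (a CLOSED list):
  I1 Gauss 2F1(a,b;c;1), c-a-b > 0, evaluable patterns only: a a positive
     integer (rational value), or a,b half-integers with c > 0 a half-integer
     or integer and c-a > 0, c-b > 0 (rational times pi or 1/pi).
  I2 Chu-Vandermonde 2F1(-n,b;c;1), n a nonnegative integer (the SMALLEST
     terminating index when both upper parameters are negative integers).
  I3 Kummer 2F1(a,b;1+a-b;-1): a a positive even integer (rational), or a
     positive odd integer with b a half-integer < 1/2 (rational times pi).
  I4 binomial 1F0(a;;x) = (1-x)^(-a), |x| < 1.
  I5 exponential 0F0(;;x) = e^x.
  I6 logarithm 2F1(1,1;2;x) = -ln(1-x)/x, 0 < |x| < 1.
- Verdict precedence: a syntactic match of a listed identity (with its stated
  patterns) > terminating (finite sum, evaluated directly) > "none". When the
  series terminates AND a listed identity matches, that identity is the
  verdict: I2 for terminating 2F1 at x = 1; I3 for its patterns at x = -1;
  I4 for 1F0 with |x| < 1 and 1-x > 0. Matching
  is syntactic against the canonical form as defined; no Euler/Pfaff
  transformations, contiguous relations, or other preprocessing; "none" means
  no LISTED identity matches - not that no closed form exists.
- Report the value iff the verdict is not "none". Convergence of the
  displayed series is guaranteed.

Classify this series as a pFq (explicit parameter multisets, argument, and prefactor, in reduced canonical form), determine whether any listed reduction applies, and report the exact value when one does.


Canonical form: C = -3/7 times 2F1 with upper {1, 9/7}, lower {51/7}, x = 1. Verdict: Gauss (I1, integer-parameter pattern) applies (x = 1: the Gamma ratio telescopes since c-a-b = 5 > 0 and a = 1 in Z>0). Exact value: -132/245.

Key step: t_0 = -3/7 here, and the product of the first k integers (C = -3/7) is k!.
Consecutive-term ratio: r(k) = 1 * (k+1) (k+9/7) / [(k+51/7) (k+1)] - rational; roots negated = parameters, x = 1, C = -3/7.


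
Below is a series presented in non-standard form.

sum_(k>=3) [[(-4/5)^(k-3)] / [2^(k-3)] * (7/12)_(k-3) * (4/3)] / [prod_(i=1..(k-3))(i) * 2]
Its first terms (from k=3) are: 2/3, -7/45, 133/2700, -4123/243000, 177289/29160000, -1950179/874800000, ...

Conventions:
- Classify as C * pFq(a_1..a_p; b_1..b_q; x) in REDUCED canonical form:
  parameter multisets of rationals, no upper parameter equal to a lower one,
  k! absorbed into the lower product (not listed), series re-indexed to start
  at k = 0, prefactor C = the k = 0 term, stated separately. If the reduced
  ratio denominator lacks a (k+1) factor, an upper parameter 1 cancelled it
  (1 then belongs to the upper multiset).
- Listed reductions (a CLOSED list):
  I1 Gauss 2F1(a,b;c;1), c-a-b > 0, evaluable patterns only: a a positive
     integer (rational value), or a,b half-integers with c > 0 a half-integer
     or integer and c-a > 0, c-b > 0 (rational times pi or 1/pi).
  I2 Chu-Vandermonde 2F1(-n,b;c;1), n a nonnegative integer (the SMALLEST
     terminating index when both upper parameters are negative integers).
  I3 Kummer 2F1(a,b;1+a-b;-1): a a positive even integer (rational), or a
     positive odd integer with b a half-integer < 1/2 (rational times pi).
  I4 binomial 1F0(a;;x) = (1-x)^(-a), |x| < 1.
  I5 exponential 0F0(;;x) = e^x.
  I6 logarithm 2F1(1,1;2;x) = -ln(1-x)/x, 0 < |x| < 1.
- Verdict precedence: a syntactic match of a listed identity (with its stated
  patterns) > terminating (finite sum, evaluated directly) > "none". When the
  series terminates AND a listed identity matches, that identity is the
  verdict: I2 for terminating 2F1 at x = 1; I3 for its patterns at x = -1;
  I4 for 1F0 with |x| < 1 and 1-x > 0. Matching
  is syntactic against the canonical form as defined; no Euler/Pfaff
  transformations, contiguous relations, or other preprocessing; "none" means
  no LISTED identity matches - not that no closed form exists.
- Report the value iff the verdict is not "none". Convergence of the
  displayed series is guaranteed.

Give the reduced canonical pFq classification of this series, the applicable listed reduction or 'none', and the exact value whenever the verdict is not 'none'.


Classification (C = 2/3): 1F0 with upper {7/12}, lower {-}, argument x = -2/5. Verdict at x = -2/5: the I4 binomial reduction matches (the 1F0 binomial series: exponent -7/12, x = -2/5). Sum: (2/3) * (7/5)^(-7/12).

Key observation: x = (-2/5) and the product of the first k integers (C = 2/3) is k!.
Adjacent-term ratio: r(k) = (-2/5) * (k+7/12) / [(k+1)] - rational in k, leading ratio (-2/5); with t_0 = 2/3, classification follows.


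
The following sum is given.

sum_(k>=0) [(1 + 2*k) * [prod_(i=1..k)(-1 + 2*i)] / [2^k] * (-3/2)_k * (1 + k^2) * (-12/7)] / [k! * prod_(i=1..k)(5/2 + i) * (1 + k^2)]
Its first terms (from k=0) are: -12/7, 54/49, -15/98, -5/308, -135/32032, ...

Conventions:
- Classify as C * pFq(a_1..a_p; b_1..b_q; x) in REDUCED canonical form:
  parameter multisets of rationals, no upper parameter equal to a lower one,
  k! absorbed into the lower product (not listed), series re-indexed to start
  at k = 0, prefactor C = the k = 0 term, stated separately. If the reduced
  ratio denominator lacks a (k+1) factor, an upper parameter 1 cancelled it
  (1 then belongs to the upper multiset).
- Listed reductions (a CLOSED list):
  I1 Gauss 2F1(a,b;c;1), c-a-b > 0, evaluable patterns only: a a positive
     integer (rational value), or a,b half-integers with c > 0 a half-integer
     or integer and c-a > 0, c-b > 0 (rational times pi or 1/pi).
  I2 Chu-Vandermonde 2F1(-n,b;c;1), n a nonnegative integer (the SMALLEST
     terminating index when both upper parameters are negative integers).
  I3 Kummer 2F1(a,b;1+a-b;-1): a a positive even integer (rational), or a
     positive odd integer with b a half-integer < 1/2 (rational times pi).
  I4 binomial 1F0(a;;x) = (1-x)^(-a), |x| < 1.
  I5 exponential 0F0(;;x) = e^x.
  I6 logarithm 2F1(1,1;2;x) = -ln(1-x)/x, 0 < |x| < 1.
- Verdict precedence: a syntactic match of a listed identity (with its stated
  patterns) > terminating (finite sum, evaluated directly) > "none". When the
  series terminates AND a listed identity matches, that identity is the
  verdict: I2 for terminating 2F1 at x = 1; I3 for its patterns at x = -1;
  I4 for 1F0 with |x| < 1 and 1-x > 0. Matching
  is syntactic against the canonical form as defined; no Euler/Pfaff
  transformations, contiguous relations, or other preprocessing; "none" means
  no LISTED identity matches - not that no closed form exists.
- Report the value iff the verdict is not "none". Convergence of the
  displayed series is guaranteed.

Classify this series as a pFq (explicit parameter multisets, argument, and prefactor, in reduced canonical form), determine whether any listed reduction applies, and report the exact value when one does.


x = 1 here; the reduced form reads 2F1, upper {-3/2, 3/2}, lower {7/2}, C = -12/7. Verdict: Gauss's theorem I1 (half-integer case) matches (x = 1; upper {-3/2, 3/2} half-integers, c = 7/2 in the evaluable pattern). Value: (-225/896) * pi.

Structural cue: x = 1 and the (2k+1) factor (C = -12/7) shifts (1/2)_k to (3/2)_k.
Step ratio: r(k) = 1 * (k-3/2) (k+3/2) / [(k+7/2) (k+1)] ; factor over Q: parameters, x = 1, and C = -12/7.


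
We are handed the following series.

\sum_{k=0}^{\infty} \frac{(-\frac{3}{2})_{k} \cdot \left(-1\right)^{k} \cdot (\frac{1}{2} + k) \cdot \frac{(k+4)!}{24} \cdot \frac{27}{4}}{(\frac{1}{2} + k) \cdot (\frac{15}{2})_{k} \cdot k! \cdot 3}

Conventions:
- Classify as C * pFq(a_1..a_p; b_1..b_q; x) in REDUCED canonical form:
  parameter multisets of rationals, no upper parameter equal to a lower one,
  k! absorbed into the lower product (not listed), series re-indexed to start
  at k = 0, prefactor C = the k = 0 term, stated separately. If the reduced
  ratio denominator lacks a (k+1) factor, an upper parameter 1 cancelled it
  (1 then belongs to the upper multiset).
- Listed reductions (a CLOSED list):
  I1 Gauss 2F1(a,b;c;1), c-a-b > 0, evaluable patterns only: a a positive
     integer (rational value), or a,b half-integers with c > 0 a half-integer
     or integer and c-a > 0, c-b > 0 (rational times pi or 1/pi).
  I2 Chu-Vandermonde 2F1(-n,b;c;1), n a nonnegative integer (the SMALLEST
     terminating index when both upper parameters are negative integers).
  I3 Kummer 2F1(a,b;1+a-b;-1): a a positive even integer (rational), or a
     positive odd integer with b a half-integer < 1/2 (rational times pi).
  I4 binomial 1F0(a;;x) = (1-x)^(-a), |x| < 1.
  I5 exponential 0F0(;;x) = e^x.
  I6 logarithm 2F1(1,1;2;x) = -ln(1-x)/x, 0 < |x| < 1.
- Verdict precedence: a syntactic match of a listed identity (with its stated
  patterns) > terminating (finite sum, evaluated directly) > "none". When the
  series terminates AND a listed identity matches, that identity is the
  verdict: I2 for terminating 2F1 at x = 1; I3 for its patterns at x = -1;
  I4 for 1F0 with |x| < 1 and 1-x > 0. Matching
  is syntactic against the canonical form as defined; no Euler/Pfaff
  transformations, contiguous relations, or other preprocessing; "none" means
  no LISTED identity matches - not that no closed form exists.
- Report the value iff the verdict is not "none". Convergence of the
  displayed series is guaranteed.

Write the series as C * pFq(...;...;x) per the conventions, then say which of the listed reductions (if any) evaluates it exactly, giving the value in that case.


Key observation: x = -1 and the factorial ratio (prefactor 9/4) (k+a-1)!/(a-1)! is a rising factorial (a)_k.
Consecutive-term ratio: r(k) = -1 * (k-\frac{3}{2}) (k+5) / [(k+\frac{15}{2}) (k+1)] ; factor over Q: parameters, x = -1, and C = \frac{9}{4}.

This is \frac{9}{4} * 2F1(-\frac{3}{2}, 5; \frac{15}{2}; -1) in reduced canonical form. Verdict: the Kummer evaluation I3 matches (x = -1; c = \frac{15}{2} equals 1+a-b for upper {-\frac{3}{2}, 5}: listed pattern). Its exact value is \frac{405405}{262144} \cdot \pi.


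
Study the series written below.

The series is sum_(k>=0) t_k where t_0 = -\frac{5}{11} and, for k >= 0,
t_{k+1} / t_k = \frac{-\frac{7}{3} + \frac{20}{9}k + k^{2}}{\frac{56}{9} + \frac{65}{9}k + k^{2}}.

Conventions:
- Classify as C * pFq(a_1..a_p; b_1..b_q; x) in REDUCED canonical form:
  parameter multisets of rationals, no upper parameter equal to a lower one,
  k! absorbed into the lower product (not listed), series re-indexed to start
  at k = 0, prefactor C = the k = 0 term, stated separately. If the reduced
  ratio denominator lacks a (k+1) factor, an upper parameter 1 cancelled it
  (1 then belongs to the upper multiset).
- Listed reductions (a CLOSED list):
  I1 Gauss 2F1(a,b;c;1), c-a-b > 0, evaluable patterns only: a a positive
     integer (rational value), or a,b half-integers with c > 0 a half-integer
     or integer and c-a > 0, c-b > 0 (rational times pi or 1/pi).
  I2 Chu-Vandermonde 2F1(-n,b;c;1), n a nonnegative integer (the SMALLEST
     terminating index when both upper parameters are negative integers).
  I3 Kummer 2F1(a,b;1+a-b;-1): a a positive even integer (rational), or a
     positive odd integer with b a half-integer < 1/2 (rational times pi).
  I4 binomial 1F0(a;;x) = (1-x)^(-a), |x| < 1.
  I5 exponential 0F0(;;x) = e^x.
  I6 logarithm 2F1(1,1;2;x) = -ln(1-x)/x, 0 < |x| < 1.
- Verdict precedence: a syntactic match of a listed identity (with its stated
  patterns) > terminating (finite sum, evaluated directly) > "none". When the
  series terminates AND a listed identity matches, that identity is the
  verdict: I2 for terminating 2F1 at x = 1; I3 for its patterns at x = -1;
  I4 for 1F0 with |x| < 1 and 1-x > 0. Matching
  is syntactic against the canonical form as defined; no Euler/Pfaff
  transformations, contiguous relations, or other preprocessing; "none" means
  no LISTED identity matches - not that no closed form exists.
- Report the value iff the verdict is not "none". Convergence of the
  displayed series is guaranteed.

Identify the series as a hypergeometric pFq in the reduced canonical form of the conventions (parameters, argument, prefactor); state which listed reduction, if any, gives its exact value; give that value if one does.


The series (x = 1) is 2F1: upper {-\frac{7}{9}, 3}, lower {\frac{56}{9}}, prefactor -\frac{5}{11}. Verdict: Gauss's theorem (I1) matches (x = 1: the Gamma ratio telescopes since c-a-b = 4 > 0 and a = 3 in Z>0). Sum: -\frac{25897}{96228}.

Key step: x = 1 and roots of the ratio polynomials (prefactor -5/11) are the negated parameters.
Adjacent-term ratio: r(k) = 1 * (k-\frac{7}{9}) (k+3) / [(k+\frac{56}{9}) (k+1)] - rational in k, leading ratio 1; with t_0 = -\frac{5}{11}, classification follows.


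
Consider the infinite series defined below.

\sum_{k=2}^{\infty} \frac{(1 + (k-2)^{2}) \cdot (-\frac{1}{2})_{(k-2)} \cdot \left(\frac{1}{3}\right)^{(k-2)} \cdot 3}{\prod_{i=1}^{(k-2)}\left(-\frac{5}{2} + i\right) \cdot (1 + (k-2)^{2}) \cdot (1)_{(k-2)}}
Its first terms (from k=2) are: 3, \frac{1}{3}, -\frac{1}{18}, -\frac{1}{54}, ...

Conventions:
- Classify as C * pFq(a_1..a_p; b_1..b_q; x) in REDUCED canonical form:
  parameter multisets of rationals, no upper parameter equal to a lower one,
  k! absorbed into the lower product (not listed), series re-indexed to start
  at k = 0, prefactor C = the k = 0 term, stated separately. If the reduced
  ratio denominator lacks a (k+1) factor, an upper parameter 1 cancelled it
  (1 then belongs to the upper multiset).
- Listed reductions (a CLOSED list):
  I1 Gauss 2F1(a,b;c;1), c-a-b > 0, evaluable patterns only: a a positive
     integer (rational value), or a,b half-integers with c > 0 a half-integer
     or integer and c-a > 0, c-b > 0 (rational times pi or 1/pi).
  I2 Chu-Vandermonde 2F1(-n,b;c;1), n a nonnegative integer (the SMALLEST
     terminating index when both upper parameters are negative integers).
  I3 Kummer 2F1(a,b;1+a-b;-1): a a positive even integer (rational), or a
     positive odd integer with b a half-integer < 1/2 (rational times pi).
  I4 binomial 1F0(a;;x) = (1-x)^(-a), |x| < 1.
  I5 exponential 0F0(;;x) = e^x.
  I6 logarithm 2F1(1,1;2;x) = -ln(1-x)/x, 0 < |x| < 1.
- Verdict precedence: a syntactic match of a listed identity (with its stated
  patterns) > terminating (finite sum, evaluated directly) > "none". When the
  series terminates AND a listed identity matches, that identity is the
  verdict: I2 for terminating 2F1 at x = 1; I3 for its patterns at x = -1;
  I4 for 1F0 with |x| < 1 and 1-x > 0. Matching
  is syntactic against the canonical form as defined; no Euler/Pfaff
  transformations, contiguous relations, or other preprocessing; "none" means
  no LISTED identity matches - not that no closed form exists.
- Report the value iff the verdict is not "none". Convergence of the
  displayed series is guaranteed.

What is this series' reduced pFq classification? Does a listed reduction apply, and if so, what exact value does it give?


Classification (C = 3): 1F1 with upper {-\frac{1}{2}}, lower {-\frac{3}{2}}, argument x = \frac{1}{3}. Verdict: none (x = \frac{1}{3}): each listed identity misses the multisets {-\frac{1}{2}} ; {-\frac{3}{2}}.

Key step: with t_0 = 3, (1)_k (prefactor 3) is k! itself.
Ratio: r(k) = \frac{1}{3} * (k-\frac{1}{2}) / [(k-\frac{3}{2}) (k+1)] - rational in k, leading ratio \frac{1}{3}; with t_0 = 3, classification follows.


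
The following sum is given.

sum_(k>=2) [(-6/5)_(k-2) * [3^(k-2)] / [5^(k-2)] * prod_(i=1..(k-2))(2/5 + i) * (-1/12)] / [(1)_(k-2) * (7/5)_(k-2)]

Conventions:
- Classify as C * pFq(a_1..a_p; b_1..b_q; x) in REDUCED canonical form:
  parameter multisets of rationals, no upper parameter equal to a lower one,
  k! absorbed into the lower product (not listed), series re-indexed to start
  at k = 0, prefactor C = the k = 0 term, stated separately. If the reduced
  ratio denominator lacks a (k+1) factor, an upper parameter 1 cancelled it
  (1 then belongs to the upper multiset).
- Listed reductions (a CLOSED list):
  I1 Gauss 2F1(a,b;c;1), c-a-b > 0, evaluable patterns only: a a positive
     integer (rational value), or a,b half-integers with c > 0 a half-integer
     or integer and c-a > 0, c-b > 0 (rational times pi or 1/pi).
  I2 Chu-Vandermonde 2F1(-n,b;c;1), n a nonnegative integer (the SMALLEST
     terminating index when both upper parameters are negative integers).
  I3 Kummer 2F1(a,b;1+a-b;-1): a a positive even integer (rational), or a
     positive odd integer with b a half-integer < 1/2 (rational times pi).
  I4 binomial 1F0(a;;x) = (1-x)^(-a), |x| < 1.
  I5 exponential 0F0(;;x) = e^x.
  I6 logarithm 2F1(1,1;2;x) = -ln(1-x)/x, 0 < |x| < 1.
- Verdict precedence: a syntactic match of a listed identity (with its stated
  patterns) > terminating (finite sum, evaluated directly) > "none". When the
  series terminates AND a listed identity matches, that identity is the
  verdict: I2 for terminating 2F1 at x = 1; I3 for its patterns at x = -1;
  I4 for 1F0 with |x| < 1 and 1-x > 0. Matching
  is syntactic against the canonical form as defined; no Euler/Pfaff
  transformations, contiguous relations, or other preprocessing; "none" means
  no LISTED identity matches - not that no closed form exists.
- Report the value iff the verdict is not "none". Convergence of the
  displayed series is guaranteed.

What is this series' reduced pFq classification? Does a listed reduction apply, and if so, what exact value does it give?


Canonical form: C = -1/12 times 1F0 with upper {-6/5}, lower {-}, x = 3/5. Verdict: binomial (I4) applies (the 1F0 binomial series: exponent 6/5, x = 3/5). Hence: (-1/12) * (2/5)^(6/5).

Structural cue: with t_0 = -1/12, (1)_k (prefactor -1/12) is k! itself.
Ratio: r(k) = (3/5) * (k-6/5) / [(k+1)] - rational in k, leading ratio (3/5); with t_0 = -1/12, classification follows.


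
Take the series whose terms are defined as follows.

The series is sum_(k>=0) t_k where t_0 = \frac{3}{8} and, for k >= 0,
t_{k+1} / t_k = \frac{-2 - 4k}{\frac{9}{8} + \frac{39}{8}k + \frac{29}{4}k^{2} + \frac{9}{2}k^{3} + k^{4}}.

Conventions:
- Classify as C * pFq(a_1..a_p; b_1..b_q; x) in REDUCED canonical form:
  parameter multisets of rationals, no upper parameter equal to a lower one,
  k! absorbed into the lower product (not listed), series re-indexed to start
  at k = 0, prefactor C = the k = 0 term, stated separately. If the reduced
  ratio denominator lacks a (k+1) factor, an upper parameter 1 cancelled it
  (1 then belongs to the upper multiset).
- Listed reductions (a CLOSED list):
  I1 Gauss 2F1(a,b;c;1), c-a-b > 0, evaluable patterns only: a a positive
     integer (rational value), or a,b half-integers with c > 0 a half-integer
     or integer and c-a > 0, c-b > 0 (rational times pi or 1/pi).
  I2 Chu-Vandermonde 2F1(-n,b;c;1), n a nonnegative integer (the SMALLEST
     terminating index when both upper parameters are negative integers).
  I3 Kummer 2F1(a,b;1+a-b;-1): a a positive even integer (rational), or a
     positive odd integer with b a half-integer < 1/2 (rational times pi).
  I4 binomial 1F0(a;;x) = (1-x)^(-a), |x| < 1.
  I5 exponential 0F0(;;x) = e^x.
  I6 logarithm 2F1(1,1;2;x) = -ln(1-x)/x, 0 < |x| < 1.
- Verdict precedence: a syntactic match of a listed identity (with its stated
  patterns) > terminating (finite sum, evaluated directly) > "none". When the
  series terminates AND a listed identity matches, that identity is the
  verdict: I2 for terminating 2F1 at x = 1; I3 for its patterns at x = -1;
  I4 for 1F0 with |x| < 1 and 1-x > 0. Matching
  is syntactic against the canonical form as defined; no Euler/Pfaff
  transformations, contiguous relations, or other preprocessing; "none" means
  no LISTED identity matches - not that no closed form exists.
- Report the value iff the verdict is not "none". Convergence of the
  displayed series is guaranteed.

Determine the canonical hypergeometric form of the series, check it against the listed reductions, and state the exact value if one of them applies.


Key step: with t_0 = \frac{3}{8}, the parameter 1/2 appears in both the upper and lower lists and cancels.
Term ratio: r(k) = -4 * 1 / [(k+\frac{3}{2}) (k+\frac{3}{2}) (k+1)] - rational in k. x = -4; t_0 = \frac{3}{8}; negate the roots.

This is \frac{3}{8} * 0F2(-; \frac{3}{2}, \frac{3}{2}; -4) in reduced canonical form. Verdict: none. A 0F2 with upper {-} fits none of I1-I6 at x = -4; the sum runs forever.


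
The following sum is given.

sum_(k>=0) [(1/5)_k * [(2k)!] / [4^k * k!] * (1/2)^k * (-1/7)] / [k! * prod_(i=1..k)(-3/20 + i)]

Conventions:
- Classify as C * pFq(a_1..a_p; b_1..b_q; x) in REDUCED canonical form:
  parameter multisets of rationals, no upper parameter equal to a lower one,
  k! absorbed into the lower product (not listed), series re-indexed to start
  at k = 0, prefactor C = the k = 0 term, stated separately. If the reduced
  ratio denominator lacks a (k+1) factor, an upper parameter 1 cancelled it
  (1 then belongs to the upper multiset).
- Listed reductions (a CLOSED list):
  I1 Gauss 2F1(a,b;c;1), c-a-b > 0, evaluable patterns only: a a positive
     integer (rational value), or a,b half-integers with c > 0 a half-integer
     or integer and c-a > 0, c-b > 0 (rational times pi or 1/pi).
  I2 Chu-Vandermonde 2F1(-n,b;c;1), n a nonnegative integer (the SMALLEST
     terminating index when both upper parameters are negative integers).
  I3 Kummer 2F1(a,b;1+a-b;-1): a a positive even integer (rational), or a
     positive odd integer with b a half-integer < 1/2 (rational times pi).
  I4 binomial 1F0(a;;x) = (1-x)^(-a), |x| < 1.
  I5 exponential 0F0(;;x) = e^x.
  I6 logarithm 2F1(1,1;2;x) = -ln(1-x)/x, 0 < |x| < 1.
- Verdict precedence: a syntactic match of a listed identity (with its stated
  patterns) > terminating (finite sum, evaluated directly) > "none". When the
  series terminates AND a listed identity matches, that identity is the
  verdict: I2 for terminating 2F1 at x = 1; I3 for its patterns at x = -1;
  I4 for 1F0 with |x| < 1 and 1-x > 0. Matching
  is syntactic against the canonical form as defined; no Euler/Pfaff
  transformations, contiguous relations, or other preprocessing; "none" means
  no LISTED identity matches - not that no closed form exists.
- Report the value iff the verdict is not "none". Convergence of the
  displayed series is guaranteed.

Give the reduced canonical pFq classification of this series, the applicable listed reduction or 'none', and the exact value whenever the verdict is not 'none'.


Key observation: x = (1/2) and the lower running product (C = -1/7) is a rising factorial.
Step ratio: r(k) = (1/2) * (k+1/5) (k+1/2) / [(k+17/20) (k+1)] - rational; roots negated = parameters, x = (1/2), C = -1/7.

Prefactor -1/7, argument 1/2: 2F1 with upper {1/5, 1/2} over lower {17/20}. Verdict: none here - no I1-I6 shape fits x = 1/2 with lower {17/20}.


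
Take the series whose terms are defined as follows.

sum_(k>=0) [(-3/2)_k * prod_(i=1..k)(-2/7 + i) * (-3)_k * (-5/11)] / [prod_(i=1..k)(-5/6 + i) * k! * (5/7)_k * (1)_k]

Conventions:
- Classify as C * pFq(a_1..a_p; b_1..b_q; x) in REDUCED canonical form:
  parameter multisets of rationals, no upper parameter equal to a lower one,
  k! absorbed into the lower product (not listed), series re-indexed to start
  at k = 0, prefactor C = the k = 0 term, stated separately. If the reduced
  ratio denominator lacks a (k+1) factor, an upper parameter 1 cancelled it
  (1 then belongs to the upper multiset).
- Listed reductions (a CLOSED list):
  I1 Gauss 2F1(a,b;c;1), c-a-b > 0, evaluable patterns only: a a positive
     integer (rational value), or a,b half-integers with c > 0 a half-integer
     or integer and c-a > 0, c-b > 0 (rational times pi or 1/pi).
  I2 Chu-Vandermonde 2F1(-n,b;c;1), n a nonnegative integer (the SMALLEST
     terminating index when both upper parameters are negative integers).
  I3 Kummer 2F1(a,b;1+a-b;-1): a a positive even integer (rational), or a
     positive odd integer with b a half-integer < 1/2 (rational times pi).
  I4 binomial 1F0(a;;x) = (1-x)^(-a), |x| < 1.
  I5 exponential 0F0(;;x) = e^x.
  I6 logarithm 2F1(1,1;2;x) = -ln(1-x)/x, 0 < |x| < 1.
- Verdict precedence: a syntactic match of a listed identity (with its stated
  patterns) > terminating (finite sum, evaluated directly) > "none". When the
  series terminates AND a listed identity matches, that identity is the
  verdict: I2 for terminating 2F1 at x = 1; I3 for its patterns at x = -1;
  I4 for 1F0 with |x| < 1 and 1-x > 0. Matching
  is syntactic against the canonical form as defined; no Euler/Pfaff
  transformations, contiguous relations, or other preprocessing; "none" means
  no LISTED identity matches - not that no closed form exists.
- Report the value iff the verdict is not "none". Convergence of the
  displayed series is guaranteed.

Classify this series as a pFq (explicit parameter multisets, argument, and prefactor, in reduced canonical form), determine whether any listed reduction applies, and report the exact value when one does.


Reduced: x = 1, 2F2, upper = {-3, -3/2}, lower = {1/6, 1}, C = -5/11. Verdict: terminating - upper -3 stops the sum at k = 3; the 4 terms are added exactly. Value: -15305/1001.

Structural cue: with t_0 = -5/11, the lower running product (C = -5/11) is a rising factorial.
Term ratio: r(k) = 1 * (k-3) (k-3/2) / [(k+1/6) (k+1) (k+1)] - rational in k, leading ratio 1; with t_0 = -5/11, classification follows.


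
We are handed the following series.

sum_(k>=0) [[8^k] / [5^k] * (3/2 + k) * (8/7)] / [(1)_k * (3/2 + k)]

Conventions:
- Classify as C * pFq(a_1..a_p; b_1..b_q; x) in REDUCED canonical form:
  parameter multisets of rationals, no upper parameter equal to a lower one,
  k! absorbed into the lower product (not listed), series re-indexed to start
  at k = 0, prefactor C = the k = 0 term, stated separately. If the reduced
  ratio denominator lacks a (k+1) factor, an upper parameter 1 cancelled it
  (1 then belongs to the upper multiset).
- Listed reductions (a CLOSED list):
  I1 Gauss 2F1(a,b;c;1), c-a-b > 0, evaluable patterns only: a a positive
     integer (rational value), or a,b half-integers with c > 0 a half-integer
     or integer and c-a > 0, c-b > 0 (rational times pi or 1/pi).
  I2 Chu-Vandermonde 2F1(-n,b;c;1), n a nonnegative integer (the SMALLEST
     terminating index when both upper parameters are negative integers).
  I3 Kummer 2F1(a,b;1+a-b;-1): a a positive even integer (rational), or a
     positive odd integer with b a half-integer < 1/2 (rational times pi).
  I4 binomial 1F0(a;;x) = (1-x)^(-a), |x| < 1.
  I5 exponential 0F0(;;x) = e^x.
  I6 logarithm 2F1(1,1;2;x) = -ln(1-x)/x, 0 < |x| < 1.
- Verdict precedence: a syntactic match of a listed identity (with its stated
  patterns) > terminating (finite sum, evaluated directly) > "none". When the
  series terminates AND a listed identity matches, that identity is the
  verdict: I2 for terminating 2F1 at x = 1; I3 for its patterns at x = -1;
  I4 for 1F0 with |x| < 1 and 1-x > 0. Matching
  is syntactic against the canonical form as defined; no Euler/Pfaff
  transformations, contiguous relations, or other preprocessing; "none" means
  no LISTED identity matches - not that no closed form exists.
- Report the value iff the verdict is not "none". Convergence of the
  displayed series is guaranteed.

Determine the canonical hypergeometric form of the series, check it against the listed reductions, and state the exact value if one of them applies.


This is 8/7 * 0F0(-; -; 8/5) in reduced canonical form. Verdict (x = 8/5): the I5 exponential reduction applies (the 0F0 exponential series at x = 8/5). Its exact value is (8/7) * e^(8/5).

The tell: t_0 = 8/7 here, and the two geometric factors (C = 8/7) combine into one argument.
Ratio: r(k) = (8/5) * 1 / [(k+1)] ; factor over Q: parameters, x = (8/5), and C = 8/7.


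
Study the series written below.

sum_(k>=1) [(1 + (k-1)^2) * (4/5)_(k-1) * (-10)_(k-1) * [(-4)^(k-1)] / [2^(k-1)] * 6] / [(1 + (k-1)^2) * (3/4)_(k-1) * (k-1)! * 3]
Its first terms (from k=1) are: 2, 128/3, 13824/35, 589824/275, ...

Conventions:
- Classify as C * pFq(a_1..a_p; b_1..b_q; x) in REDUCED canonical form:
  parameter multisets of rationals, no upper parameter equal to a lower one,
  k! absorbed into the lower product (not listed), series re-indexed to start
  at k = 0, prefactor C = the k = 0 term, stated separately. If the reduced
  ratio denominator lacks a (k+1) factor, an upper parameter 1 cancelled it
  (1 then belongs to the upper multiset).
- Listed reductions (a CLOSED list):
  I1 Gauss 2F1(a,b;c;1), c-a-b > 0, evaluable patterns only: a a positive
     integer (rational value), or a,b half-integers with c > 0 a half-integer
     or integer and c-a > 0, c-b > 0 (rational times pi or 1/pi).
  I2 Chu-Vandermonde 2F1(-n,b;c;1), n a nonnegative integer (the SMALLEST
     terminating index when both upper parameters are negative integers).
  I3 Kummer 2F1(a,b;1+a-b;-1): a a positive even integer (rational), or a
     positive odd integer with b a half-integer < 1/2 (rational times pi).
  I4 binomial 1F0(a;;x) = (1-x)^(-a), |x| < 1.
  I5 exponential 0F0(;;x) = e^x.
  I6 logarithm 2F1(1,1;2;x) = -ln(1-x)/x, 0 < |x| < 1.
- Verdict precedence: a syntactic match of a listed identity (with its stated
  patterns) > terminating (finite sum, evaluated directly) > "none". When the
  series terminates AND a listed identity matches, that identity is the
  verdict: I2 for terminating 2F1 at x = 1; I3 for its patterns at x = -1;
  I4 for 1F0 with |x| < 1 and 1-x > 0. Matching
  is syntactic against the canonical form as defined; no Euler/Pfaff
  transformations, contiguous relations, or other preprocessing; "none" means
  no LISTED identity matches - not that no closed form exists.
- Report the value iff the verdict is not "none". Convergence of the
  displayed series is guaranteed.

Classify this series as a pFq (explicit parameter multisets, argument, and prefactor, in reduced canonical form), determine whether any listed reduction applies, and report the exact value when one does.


Structural cue: from the first term 2: the two k-th powers (C = 2) combine into one argument.
Consecutive-term ratio: r(k) = (-2) * (k-10) (k+4/5) / [(k+3/4) (k+1)] - rational in k. x = (-2); t_0 = 2; negate the roots.

With C = 2: the canonical form is 2F1(-10, 4/5; 3/4; -2). Verdict: terminating. With -10 upstairs the series is a 11-term polynomial sum; evaluated term by term. Sum: 16501138888140528602/120632080078125.


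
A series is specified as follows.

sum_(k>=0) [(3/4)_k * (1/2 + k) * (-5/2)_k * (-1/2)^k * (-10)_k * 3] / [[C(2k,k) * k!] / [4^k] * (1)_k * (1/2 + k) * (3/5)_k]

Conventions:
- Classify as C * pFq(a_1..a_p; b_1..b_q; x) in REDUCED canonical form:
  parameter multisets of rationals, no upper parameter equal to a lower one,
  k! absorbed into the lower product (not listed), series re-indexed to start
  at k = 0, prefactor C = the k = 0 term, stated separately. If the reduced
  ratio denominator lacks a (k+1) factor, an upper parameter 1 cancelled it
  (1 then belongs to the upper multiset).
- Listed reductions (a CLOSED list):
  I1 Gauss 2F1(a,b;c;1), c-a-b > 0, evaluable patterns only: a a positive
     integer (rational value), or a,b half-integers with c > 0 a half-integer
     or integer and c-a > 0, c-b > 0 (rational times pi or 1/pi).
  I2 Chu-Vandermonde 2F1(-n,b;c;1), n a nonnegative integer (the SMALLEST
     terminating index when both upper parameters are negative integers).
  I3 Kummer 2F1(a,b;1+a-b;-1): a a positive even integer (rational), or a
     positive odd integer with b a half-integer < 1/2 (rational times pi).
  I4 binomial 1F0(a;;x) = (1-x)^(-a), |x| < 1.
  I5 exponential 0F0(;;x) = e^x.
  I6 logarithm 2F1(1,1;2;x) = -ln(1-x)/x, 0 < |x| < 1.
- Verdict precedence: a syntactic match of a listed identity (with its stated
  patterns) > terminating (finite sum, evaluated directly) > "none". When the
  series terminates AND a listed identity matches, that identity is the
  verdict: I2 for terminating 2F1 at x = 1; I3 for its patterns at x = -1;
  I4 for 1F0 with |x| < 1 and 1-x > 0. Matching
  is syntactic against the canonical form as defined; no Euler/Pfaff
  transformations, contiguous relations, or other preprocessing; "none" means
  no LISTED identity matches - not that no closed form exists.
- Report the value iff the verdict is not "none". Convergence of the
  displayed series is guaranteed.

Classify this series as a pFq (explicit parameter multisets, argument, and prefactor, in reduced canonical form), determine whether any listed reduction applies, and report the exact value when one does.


Key observation: t_0 being 3, striking the common factor k + 1/2 reduces the term (C = 3).
Consecutive-term ratio: r(k) = (-1/2) * (k-10) (k-5/2) (k+3/4) / [(k+1/2) (k+3/5) (k+1)] - poly over poly, x = (-1/2) from leading terms; C = 3 at k = 0.

Reduced: x = -1/2, 3F2, upper = {-10, -5/2, 3/4}, lower = {1/2, 3/5}, C = 3. Verdict: terminating - the sum ends at index 10 because -10 is a negative integer; exact evaluation follows. Exact value: 83925503052907050265163/1305894298982438404096.


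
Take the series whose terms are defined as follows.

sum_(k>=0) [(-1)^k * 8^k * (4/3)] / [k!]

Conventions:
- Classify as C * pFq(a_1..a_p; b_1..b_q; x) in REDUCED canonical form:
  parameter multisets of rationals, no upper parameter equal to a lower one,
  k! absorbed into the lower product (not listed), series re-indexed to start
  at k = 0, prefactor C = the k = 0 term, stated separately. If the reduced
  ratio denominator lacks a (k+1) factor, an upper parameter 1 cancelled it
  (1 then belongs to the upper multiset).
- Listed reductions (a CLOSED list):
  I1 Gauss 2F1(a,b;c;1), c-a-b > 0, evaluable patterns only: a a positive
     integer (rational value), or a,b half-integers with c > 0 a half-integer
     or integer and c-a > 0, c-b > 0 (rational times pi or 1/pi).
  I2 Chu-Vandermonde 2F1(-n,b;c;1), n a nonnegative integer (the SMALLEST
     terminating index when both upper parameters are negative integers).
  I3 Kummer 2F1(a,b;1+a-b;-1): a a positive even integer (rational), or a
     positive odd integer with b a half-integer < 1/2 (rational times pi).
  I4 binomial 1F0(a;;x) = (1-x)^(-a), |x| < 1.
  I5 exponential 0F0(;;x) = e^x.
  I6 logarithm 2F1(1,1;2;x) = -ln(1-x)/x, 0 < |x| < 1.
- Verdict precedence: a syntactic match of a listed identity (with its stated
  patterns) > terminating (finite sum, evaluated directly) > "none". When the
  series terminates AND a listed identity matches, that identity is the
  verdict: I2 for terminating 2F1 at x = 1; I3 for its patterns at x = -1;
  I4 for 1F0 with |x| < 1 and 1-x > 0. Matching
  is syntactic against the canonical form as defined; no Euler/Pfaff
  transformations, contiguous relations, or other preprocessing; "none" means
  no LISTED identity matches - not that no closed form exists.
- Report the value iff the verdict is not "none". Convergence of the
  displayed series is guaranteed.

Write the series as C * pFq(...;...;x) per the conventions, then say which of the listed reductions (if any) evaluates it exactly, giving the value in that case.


Prefactor 4/3, argument -8: 0F0 with upper {-} over lower {-}. Verdict: the I5 exponential reduction fires (the 0F0 exponential series at x = -8). Its exact value is (4/3) * e^(-8).

Key observation: t_0 being 4/3, the (-1)^k factor (prefactor 4/3) folds into the argument's sign.
Term ratio: r(k) = (-8) * 1 / [(k+1)] - poly over poly, x = (-8) from leading terms; C = 4/3 at k = 0.


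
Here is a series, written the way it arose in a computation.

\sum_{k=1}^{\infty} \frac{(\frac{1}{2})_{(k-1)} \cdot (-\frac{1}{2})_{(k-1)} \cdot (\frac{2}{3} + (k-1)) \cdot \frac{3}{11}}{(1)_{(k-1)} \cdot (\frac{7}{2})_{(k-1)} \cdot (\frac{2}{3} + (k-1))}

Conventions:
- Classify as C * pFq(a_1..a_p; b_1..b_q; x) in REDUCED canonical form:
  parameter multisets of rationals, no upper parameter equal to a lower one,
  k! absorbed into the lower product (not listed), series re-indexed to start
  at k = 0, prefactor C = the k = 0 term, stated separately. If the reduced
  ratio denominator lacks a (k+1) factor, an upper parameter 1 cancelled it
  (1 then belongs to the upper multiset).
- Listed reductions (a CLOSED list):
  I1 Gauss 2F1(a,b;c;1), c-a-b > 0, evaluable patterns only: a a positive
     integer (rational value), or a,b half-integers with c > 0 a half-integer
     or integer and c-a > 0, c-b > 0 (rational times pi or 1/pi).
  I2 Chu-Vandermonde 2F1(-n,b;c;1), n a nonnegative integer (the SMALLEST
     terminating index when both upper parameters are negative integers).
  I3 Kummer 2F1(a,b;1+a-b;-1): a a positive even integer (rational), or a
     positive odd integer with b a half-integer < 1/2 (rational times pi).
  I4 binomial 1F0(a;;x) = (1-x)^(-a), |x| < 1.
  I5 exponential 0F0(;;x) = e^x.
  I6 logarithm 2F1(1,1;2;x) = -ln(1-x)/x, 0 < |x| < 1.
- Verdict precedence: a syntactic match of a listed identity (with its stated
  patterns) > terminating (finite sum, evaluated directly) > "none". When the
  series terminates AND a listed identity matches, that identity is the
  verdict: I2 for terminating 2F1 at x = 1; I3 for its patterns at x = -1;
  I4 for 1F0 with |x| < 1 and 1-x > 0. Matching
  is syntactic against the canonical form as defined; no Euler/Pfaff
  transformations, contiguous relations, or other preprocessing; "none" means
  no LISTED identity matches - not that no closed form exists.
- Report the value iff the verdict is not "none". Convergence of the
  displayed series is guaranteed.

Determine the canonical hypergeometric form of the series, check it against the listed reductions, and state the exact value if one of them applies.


Canonical form: C = \frac{3}{11} times 2F1 with upper {-\frac{1}{2}, \frac{1}{2}}, lower {\frac{7}{2}}, x = 1. Verdict: the half-integer Gauss pattern (I1) matches (x = 1; upper {-\frac{1}{2}, \frac{1}{2}} half-integers, c = \frac{7}{2} in the evaluable pattern). Hence: \frac{225}{2816} \cdot \pi.

Key observation: from the first term \frac{3}{11}: (1)_k (prefactor 3/11) is k! itself.
Consecutive-term ratio: r(k) = 1 * (k-\frac{1}{2}) (k+\frac{1}{2}) / [(k+\frac{7}{2}) (k+1)] - rational; roots negated = parameters, x = 1, C = \frac{3}{11}.
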